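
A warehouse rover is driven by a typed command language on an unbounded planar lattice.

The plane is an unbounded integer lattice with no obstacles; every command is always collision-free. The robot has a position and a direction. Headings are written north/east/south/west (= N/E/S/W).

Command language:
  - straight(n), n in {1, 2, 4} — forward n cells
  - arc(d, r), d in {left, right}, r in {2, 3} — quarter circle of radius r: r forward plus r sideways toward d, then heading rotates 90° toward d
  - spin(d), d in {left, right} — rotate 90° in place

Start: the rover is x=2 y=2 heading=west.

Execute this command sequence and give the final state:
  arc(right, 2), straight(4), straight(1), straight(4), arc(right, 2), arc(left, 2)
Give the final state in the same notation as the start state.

x=4 y=17 heading=north

from: x=2 y=2 heading=west
t=1 arc(right, 2) ⇒ x=0 y=4 heading=north
t=2 straight(4) ⇒ x=0 y=8 heading=north
t=3 straight(1) ⇒ x=0 y=9 heading=north
t=4 straight(4) ⇒ x=0 y=13 heading=north
t=5 arc(right, 2) ⇒ x=2 y=15 heading=east
t=6 arc(left, 2) ⇒ x=4 y=17 heading=north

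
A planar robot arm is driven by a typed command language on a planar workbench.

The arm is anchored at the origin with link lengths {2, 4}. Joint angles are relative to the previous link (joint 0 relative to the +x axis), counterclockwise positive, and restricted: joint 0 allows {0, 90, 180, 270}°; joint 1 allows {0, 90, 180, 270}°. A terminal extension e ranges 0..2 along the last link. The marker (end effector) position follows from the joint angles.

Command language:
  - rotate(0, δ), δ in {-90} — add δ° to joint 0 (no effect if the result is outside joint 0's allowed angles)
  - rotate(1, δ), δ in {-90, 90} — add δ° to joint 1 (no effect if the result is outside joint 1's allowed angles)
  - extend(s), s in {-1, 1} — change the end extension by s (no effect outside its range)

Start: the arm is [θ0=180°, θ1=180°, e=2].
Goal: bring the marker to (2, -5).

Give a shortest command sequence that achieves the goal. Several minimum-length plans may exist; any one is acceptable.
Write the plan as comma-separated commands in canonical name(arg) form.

rotate(0, -90), rotate(0, -90), extend(-1), rotate(1, 90)

initial: [θ0=180°, θ1=180°, e=2]
[1] after rotate(0, -90): [θ0=90°, θ1=180°, e=2]
[2] after rotate(0, -90): [θ0=0°, θ1=180°, e=2]
[3] after extend(-1): [θ0=0°, θ1=180°, e=1]
[4] after rotate(1, 90): [θ0=0°, θ1=270°, e=1]
shorter routes all fall short; 4 is best.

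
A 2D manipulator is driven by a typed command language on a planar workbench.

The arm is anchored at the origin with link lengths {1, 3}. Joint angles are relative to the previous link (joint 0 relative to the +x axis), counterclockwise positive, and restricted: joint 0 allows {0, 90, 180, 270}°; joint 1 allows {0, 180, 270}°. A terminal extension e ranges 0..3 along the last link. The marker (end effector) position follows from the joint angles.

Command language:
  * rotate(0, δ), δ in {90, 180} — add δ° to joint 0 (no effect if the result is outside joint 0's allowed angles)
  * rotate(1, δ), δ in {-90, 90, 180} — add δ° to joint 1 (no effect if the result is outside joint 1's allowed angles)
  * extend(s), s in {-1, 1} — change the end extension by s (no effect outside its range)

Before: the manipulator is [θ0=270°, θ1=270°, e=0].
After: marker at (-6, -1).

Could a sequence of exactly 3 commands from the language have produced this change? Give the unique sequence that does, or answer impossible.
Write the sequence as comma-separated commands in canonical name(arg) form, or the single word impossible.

extend(1), extend(1), extend(1)

begin: [θ0=270°, θ1=270°, e=0]
t=1 extend(1) ⇒ [θ0=270°, θ1=270°, e=1]
t=2 extend(1) ⇒ [θ0=270°, θ1=270°, e=2]
t=3 extend(1) ⇒ [θ0=270°, θ1=270°, e=3]
no other 3-command option fits: unique.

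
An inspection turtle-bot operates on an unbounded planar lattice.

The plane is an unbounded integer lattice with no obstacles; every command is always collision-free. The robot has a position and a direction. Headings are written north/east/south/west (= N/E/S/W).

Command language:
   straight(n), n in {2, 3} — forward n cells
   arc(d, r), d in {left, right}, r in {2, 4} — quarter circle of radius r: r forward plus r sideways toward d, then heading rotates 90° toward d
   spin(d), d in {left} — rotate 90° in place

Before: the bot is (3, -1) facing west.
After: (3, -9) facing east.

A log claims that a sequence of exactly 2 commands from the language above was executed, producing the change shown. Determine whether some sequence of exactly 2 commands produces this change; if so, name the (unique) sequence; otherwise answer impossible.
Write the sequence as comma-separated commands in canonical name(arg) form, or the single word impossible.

key: position moved to (3,-9) AND the heading swung to E — translation plus rotation needed
from: (3, -1) facing west
1. arc(left, 4) → (-1, -5) facing south
2. arc(left, 4) → (3, -9) facing east
no other 2-command option fits: unique.

arc(left, 4), arc(left, 4)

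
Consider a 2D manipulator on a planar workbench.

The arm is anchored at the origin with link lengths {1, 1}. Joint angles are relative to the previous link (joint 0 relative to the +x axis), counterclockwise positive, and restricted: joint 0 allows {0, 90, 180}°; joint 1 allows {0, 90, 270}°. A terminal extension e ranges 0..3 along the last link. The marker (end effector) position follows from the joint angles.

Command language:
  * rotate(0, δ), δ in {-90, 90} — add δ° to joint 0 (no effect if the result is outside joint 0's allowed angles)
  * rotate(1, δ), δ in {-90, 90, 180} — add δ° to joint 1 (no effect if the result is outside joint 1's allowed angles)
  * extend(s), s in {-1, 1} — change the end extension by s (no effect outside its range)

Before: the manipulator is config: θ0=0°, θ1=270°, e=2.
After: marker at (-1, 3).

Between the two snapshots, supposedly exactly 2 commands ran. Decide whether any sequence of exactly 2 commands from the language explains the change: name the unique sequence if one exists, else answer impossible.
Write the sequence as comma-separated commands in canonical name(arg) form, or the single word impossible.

rotate(0, 90), rotate(0, 90)

initial: config: θ0=0°, θ1=270°, e=2
1. rotate(0, 90) → config: θ0=90°, θ1=270°, e=2
2. rotate(0, 90) → config: θ0=180°, θ1=270°, e=2
no other 2-command option fits: unique.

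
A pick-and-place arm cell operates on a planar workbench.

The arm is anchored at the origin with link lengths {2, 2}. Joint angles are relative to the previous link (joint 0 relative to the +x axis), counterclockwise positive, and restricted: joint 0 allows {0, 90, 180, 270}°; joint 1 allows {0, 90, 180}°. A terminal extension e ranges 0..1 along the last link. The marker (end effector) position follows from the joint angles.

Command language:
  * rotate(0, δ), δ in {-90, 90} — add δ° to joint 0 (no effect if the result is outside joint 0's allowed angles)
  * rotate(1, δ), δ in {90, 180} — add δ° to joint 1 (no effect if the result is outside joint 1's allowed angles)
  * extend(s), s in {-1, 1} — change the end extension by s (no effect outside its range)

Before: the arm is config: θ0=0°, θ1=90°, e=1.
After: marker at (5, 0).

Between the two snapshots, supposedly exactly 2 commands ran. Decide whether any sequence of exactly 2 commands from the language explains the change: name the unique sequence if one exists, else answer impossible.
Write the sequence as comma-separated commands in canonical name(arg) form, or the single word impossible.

key: order matters: swapping rotate(1, 90) and rotate(1, 180) lands elsewhere
initial: config: θ0=0°, θ1=90°, e=1
1. rotate(1, 90) → config: θ0=0°, θ1=180°, e=1
2. rotate(1, 180) → config: θ0=0°, θ1=0°, e=1
uniquely the one of 36 2-step routes that fits.

rotate(1, 90), rotate(1, 180)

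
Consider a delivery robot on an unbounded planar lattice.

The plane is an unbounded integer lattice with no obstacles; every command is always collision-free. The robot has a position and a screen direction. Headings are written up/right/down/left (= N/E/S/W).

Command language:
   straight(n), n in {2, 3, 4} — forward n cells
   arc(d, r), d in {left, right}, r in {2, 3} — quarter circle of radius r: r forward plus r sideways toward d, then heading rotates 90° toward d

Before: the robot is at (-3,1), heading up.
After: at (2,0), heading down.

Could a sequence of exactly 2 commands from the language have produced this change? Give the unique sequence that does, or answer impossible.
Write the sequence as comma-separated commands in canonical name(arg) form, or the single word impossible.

key: running arc(right, 3) before arc(right, 2) would end elsewhere — order is forced
t0: at (-3,1), heading up
step 1 (arc(right, 2)): at (-1,3), heading right
step 2 (arc(right, 3)): at (2,0), heading down
uniquely the one of 49 2-step routes that fits.

arc(right, 2), arc(right, 3)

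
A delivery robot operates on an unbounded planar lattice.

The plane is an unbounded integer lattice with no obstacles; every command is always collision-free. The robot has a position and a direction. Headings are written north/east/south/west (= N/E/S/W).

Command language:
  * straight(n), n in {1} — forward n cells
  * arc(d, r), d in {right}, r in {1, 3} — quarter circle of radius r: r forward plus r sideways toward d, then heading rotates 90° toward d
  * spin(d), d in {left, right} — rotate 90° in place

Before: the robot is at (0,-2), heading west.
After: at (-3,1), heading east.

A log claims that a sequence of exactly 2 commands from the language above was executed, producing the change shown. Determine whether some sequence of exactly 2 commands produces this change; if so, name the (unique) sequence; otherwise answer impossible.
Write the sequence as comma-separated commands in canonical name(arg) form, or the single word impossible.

arc(right, 3), spin(right)

key: running spin(right) before arc(right, 3) would end elsewhere — order is forced
begin: at (0,-2), heading west
[1] after arc(right, 3): at (-3,1), heading north
[2] after spin(right): at (-3,1), heading east
uniquely the one of 25 2-step routes that fits.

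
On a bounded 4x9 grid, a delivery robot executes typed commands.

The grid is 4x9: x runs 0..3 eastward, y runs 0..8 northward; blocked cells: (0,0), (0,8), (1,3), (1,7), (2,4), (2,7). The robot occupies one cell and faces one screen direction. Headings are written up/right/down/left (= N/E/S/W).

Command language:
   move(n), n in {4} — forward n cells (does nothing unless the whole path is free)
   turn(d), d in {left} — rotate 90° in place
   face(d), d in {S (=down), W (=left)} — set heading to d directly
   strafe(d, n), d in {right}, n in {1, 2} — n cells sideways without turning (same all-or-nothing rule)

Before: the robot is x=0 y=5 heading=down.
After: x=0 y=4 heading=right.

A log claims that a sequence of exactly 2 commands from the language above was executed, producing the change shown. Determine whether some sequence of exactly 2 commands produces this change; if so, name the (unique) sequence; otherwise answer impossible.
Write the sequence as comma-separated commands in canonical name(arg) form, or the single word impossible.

turn(left), strafe(right, 1)

key: cell and facing (now E) both changed — the 2 commands mix motion and turning
initial: x=0 y=5 heading=down
1. turn(left) → x=0 y=5 heading=right
2. strafe(right, 1) → x=0 y=4 heading=right
no rival 2-sequence matches.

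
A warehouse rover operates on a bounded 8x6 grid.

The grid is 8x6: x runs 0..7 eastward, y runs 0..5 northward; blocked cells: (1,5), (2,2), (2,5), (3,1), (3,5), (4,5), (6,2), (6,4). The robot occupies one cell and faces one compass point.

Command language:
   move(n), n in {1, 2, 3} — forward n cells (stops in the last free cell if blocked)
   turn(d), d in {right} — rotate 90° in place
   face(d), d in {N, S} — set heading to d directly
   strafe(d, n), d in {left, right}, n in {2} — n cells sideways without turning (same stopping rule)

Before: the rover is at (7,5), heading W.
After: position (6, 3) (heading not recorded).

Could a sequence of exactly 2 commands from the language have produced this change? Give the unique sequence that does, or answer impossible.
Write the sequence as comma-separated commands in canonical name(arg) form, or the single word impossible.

strafe(left, 2), move(1)

key: order matters: swapping strafe(left, 2) and move(1) lands elsewhere
from: at (7,5), heading W
t=1 strafe(left, 2) ⇒ at (7,3), heading W
t=2 move(1) ⇒ at (6,3), heading W
uniquely the one of 64 2-step routes that fits.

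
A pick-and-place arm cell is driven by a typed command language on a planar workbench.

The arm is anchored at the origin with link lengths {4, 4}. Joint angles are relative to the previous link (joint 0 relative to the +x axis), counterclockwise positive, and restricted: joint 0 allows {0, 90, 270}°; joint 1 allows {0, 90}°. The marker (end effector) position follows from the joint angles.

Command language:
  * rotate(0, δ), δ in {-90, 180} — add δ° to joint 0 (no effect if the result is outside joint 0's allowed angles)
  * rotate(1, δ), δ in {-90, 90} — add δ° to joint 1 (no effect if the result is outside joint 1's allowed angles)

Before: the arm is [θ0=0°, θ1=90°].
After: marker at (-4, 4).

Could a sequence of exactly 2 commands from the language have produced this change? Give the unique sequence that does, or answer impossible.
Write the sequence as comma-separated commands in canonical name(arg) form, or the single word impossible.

rotate(0, -90), rotate(0, 180)

key: running rotate(0, 180) before rotate(0, -90) would end elsewhere — order is forced
start: [θ0=0°, θ1=90°]
step 1 (rotate(0, -90)): [θ0=270°, θ1=90°]
step 2 (rotate(0, 180)): [θ0=90°, θ1=90°]
no rival 2-sequence matches.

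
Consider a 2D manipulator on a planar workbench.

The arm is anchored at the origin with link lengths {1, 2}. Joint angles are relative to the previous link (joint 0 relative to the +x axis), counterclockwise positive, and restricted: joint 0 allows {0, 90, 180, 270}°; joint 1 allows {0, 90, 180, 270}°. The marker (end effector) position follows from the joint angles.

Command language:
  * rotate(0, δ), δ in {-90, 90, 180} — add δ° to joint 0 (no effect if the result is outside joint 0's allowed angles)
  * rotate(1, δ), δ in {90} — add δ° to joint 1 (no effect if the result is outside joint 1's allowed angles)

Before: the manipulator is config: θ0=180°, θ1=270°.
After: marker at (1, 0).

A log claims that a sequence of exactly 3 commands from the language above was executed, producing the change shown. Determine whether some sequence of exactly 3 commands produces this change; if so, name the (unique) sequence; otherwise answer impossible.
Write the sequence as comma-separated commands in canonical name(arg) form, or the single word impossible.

rotate(1, 90), rotate(1, 90), rotate(1, 90)

from: config: θ0=180°, θ1=270°
1. rotate(1, 90) → config: θ0=180°, θ1=0°
2. rotate(1, 90) → config: θ0=180°, θ1=90°
3. rotate(1, 90) → config: θ0=180°, θ1=180°
no other 3-command option fits: unique.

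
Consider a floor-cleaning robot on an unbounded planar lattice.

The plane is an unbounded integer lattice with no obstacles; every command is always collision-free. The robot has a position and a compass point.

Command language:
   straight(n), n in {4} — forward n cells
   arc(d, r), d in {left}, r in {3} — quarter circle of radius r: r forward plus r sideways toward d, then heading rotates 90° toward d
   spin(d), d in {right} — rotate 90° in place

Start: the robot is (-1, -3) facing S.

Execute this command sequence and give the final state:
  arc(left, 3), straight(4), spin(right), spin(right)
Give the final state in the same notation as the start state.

initial: (-1, -3) facing S
step 1 (arc(left, 3)): (2, -6) facing E
step 2 (straight(4)): (6, -6) facing E
step 3 (spin(right)): (6, -6) facing S
step 4 (spin(right)): (6, -6) facing W

(6, -6) facing W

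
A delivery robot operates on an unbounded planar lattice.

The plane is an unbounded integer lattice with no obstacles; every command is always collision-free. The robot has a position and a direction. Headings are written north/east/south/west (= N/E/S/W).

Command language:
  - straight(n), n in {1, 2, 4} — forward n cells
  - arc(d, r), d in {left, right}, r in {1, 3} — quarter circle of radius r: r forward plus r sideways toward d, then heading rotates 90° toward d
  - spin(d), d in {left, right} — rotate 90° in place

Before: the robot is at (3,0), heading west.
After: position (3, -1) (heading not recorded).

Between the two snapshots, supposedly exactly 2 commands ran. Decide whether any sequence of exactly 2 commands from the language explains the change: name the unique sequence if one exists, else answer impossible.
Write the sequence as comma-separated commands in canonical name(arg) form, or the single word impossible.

key: running straight(1) before spin(left) would end elsewhere — order is forced
t0: at (3,0), heading west
t=1 spin(left) ⇒ at (3,0), heading south
t=2 straight(1) ⇒ at (3,-1), heading south
no rival 2-sequence matches.

spin(left), straight(1)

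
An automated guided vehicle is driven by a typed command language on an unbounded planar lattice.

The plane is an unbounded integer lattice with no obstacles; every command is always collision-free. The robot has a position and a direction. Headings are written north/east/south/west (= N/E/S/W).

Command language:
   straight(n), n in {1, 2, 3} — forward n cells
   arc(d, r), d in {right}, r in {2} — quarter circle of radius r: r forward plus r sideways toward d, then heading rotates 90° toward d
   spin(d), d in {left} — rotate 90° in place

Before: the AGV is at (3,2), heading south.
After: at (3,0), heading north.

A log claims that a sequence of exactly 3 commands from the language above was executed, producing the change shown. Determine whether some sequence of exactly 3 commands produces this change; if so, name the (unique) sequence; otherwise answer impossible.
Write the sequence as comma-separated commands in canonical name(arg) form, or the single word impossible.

key: running spin(left) before straight(2) would end elsewhere — order is forced
t0: at (3,2), heading south
step 1 (straight(2)): at (3,0), heading south
step 2 (spin(left)): at (3,0), heading east
step 3 (spin(left)): at (3,0), heading north
uniquely the one of 125 3-step routes that fits.

straight(2), spin(left), spin(left)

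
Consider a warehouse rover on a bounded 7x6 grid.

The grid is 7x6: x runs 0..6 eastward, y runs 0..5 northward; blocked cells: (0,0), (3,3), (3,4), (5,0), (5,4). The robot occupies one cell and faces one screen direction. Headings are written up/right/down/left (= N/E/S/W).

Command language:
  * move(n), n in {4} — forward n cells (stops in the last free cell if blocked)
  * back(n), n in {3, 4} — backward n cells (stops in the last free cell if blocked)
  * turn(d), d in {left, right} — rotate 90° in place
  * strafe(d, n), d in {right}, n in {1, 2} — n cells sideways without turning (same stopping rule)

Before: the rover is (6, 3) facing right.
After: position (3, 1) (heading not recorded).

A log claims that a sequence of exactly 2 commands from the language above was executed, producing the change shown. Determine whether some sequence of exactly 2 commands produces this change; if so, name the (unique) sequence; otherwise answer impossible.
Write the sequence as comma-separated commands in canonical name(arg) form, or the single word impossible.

key: running back(3) before strafe(right, 2) would end elsewhere — order is forced
start: (6, 3) facing right
t=1 strafe(right, 2) ⇒ (6, 1) facing right
t=2 back(3) ⇒ (3, 1) facing right
no rival 2-sequence matches.

strafe(right, 2), back(3)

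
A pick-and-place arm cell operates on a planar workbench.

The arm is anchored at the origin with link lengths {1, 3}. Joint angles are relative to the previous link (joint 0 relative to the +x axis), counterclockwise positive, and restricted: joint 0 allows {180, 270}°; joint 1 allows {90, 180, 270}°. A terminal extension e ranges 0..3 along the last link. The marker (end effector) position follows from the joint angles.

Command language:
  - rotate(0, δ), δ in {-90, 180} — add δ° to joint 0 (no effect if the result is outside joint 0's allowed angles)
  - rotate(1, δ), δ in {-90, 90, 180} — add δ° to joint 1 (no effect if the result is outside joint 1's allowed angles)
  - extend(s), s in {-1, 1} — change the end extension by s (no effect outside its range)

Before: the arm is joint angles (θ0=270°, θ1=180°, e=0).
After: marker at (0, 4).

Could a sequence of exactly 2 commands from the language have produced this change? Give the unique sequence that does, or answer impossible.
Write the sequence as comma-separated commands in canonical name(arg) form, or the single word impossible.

start: joint angles (θ0=270°, θ1=180°, e=0)
1. extend(1) → joint angles (θ0=270°, θ1=180°, e=1)
2. extend(1) → joint angles (θ0=270°, θ1=180°, e=2)
all 49 alternatives checked — unique.

extend(1), extend(1)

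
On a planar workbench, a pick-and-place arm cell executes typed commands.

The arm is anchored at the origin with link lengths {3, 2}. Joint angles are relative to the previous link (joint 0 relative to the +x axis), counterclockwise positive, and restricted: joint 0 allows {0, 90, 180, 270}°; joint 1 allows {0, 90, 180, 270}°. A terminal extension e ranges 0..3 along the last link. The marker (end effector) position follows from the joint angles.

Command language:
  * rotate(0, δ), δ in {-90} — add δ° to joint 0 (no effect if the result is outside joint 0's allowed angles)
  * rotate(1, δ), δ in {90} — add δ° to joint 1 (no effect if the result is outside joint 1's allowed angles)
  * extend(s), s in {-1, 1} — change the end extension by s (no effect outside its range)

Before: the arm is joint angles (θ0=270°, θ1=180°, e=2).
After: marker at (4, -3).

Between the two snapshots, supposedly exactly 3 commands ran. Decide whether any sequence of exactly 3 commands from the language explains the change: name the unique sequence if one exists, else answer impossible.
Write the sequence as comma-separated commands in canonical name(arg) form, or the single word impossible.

rotate(1, 90), rotate(1, 90), rotate(1, 90)

start: joint angles (θ0=270°, θ1=180°, e=2)
step 1 (rotate(1, 90)): joint angles (θ0=270°, θ1=270°, e=2)
step 2 (rotate(1, 90)): joint angles (θ0=270°, θ1=0°, e=2)
step 3 (rotate(1, 90)): joint angles (θ0=270°, θ1=90°, e=2)
no rival 3-sequence matches.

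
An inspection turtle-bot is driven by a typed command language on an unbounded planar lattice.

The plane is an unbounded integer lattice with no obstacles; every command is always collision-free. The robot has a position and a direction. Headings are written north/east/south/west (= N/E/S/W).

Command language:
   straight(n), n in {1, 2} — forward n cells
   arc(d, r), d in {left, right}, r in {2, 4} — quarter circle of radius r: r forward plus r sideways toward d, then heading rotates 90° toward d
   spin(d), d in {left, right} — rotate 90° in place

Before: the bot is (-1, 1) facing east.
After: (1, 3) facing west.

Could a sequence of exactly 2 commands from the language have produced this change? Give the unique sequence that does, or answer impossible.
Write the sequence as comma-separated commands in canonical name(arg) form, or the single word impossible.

key: cell and facing (now W) both changed — the 2 commands mix motion and turning
begin: (-1, 1) facing east
step 1 (arc(left, 2)): (1, 3) facing north
step 2 (spin(left)): (1, 3) facing west
no rival 2-sequence matches.

arc(left, 2), spin(left)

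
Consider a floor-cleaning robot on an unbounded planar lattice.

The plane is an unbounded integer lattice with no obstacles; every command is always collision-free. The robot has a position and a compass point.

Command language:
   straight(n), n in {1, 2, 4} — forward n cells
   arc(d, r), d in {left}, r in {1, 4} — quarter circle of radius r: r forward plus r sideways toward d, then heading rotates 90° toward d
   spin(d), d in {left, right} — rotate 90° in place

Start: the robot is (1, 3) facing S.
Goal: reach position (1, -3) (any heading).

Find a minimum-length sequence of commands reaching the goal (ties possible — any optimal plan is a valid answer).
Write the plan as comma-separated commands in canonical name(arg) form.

straight(2), straight(4)

start: (1, 3) facing S
step 1 (straight(2)): (1, 1) facing S
step 2 (straight(4)): (1, -3) facing S
shorter routes all fall short; 2 is best.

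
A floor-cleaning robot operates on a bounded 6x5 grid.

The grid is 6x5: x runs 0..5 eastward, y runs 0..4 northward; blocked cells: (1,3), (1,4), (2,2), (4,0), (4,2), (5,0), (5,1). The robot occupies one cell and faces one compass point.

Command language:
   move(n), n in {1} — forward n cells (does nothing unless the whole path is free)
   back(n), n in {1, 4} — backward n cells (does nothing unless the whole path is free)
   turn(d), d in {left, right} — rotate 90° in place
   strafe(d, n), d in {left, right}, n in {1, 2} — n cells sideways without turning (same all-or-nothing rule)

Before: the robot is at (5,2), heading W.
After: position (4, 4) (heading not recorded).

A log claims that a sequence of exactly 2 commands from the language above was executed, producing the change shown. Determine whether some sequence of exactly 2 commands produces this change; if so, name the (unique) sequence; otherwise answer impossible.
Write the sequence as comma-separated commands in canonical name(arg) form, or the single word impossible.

key: order matters: swapping strafe(right, 2) and move(1) lands elsewhere
initial: at (5,2), heading W
step 1 (strafe(right, 2)): at (5,4), heading W
step 2 (move(1)): at (4,4), heading W
uniquely the one of 81 2-step routes that fits.

strafe(right, 2), move(1)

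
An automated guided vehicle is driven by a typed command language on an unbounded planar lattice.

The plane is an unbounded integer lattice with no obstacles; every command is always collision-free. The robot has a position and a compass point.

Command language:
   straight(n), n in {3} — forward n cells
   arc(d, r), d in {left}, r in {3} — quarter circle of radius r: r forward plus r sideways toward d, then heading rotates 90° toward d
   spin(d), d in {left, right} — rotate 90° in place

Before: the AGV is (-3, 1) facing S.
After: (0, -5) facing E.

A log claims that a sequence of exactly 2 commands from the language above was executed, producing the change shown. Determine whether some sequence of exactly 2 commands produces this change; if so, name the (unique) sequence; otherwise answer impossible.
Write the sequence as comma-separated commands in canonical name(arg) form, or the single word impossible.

key: running arc(left, 3) before straight(3) would end elsewhere — order is forced
from: (-3, 1) facing S
t=1 straight(3) ⇒ (-3, -2) facing S
t=2 arc(left, 3) ⇒ (0, -5) facing E
no rival 2-sequence matches.

straight(3), arc(left, 3)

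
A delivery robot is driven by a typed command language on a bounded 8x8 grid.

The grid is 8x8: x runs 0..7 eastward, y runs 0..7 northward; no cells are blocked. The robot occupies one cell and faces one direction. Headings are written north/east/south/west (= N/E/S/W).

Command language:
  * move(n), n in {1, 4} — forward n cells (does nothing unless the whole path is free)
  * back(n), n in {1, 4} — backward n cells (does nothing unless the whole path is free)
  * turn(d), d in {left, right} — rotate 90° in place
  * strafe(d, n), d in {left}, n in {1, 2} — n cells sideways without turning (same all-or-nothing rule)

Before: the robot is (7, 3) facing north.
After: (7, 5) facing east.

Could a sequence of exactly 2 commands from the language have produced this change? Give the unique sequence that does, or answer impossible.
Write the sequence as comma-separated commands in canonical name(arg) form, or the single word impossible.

turn(right), strafe(left, 2)

key: cell and facing (now E) both changed — the 2 commands mix motion and turning
from: (7, 3) facing north
step 1 (turn(right)): (7, 3) facing east
step 2 (strafe(left, 2)): (7, 5) facing east
no rival 2-sequence matches.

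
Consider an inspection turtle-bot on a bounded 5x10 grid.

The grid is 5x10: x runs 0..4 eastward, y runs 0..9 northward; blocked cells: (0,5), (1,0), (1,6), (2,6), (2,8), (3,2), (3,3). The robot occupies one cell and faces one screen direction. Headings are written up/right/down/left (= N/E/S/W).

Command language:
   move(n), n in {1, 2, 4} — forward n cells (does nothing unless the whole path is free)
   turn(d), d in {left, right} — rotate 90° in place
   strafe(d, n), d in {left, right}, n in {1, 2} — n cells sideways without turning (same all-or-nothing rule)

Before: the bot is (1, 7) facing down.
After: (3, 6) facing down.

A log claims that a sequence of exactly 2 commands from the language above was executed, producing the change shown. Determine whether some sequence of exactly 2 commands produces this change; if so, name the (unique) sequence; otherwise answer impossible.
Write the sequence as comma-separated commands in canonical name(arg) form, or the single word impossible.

key: still facing S at the end — nothing in the sequence rotates
begin: (1, 7) facing down
step 1 (strafe(left, 2)): (3, 7) facing down
step 2 (move(1)): (3, 6) facing down
uniquely the one of 81 2-step routes that fits.

strafe(left, 2), move(1)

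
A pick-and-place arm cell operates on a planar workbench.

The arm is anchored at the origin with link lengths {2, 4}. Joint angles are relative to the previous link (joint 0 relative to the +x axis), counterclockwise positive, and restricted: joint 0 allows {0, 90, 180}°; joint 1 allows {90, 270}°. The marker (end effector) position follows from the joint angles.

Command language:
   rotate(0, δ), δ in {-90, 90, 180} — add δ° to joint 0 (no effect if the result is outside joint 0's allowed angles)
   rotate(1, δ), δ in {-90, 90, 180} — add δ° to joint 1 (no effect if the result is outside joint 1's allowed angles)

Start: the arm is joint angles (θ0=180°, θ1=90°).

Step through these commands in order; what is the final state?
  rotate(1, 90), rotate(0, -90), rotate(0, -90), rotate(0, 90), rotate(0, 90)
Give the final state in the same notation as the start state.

joint angles (θ0=180°, θ1=90°)

begin: joint angles (θ0=180°, θ1=90°)
step 1 (rotate(1, 90)): joint angles (θ0=180°, θ1=90°)
step 2 (rotate(0, -90)): joint angles (θ0=90°, θ1=90°)
step 3 (rotate(0, -90)): joint angles (θ0=0°, θ1=90°)
step 4 (rotate(0, 90)): joint angles (θ0=90°, θ1=90°)
step 5 (rotate(0, 90)): joint angles (θ0=180°, θ1=90°)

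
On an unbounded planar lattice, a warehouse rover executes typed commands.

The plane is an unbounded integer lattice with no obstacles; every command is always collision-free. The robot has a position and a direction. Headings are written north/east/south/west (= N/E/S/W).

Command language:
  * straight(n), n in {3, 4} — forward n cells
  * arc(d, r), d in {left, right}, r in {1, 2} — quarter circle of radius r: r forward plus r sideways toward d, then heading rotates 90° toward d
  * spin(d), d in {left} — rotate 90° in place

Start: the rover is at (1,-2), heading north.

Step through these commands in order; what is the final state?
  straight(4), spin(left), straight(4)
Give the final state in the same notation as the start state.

start: at (1,-2), heading north
[1] after straight(4): at (1,2), heading north
[2] after spin(left): at (1,2), heading west
[3] after straight(4): at (-3,2), heading west

at (-3,2), heading west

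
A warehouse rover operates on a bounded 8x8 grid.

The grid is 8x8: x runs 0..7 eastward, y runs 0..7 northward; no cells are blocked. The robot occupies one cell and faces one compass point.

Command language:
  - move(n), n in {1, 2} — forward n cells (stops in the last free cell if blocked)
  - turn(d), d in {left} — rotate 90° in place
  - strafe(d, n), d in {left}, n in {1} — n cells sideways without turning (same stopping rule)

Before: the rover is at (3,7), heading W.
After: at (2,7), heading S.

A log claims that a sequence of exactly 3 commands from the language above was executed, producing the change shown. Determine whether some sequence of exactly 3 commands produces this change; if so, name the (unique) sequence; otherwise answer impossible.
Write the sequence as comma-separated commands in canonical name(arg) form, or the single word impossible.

key: order matters: swapping move(2) and strafe(left, 1) lands elsewhere
begin: at (3,7), heading W
[1] after move(2): at (1,7), heading W
[2] after turn(left): at (1,7), heading S
[3] after strafe(left, 1): at (2,7), heading S
no other 3-command option fits: unique.

move(2), turn(left), strafe(left, 1)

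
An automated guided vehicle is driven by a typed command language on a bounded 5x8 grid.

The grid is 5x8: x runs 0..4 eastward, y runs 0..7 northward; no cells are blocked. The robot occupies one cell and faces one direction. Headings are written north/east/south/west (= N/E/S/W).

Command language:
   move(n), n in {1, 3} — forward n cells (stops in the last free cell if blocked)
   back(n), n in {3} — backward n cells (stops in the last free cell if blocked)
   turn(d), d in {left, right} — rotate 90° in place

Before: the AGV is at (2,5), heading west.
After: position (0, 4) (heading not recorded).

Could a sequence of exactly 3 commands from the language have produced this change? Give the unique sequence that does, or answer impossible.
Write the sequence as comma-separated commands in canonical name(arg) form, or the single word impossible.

move(3), turn(left), move(1)

key: move(3) runs into the grid edge before its full distance
initial: at (2,5), heading west
1. move(3) → at (0,5), heading west
2. turn(left) → at (0,5), heading south
3. move(1) → at (0,4), heading south
uniquely the one of 125 3-step routes that fits.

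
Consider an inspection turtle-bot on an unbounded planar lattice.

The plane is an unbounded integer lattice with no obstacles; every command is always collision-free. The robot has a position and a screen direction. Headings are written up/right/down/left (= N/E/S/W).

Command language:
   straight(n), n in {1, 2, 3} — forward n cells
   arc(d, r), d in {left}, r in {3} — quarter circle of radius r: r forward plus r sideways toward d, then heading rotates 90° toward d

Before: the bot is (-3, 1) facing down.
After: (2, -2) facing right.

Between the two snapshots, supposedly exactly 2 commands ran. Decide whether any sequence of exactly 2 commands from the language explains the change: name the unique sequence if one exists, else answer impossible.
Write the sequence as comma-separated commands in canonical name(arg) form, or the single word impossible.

key: cell and facing (now E) both changed — the 2 commands mix motion and turning
start: (-3, 1) facing down
1. arc(left, 3) → (0, -2) facing right
2. straight(2) → (2, -2) facing right
no other 2-command option fits: unique.

arc(left, 3), straight(2)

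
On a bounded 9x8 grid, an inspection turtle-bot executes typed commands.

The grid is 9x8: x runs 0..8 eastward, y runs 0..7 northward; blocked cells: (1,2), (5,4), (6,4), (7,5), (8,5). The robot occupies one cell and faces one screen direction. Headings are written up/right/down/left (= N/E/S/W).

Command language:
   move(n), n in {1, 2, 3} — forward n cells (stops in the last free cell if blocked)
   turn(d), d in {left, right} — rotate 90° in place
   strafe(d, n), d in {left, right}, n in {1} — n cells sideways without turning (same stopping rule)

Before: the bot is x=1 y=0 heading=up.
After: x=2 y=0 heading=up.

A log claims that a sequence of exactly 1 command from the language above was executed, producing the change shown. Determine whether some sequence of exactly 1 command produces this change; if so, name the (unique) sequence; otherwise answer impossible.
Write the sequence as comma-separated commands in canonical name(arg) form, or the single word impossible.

strafe(right, 1)

key: still facing N — the one step turns nothing
t0: x=1 y=0 heading=up
t=1 strafe(right, 1) ⇒ x=2 y=0 heading=up
no rival 1-sequence matches.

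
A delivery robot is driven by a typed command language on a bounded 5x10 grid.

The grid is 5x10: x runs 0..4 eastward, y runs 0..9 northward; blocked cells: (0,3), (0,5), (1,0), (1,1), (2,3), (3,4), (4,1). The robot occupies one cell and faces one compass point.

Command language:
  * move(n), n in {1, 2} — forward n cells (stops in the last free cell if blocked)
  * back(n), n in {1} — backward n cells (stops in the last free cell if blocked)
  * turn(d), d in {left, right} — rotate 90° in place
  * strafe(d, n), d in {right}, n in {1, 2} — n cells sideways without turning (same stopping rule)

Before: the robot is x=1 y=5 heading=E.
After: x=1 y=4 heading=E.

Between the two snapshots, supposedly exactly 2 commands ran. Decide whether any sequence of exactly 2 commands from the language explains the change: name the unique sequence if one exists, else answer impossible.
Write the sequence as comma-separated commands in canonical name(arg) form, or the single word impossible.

key: order matters: swapping back(1) and strafe(right, 1) lands elsewhere
from: x=1 y=5 heading=E
step 1 (back(1)): x=1 y=5 heading=E
step 2 (strafe(right, 1)): x=1 y=4 heading=E
no other 2-command option fits: unique.

back(1), strafe(right, 1)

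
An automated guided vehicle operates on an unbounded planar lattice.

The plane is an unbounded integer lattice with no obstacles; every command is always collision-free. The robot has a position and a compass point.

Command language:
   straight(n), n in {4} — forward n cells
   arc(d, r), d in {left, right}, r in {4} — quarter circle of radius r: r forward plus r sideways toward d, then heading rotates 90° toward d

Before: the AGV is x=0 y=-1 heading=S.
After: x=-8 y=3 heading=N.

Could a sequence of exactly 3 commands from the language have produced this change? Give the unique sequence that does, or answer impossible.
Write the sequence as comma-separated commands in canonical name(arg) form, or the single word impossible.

key: order matters: swapping arc(right, 4) and straight(4) lands elsewhere
start: x=0 y=-1 heading=S
1. arc(right, 4) → x=-4 y=-5 heading=W
2. arc(right, 4) → x=-8 y=-1 heading=N
3. straight(4) → x=-8 y=3 heading=N
no rival 3-sequence matches.

arc(right, 4), arc(right, 4), straight(4)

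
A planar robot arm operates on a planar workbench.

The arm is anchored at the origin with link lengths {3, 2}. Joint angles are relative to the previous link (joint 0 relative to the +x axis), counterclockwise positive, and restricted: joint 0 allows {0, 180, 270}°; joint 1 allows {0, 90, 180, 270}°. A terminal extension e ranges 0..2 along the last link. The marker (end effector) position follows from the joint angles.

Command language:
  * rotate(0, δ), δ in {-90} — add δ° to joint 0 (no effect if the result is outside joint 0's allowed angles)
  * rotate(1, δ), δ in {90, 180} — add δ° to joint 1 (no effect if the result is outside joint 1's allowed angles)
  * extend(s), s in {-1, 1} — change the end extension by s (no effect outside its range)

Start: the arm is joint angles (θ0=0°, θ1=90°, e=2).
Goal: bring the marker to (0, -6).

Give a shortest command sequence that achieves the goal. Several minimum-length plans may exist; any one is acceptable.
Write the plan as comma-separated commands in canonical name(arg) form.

initial: joint angles (θ0=0°, θ1=90°, e=2)
t=1 extend(-1) ⇒ joint angles (θ0=0°, θ1=90°, e=1)
t=2 rotate(1, 90) ⇒ joint angles (θ0=0°, θ1=180°, e=1)
t=3 rotate(0, -90) ⇒ joint angles (θ0=270°, θ1=180°, e=1)
t=4 rotate(1, 180) ⇒ joint angles (θ0=270°, θ1=0°, e=1)
nothing shorter than 4 reaches the goal.

extend(-1), rotate(1, 90), rotate(0, -90), rotate(1, 180)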